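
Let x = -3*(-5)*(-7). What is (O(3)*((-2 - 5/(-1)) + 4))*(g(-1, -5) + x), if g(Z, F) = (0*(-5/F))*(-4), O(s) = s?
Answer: -2205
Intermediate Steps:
x = -105 (x = 15*(-7) = -105)
g(Z, F) = 0 (g(Z, F) = 0*(-4) = 0)
(O(3)*((-2 - 5/(-1)) + 4))*(g(-1, -5) + x) = (3*((-2 - 5/(-1)) + 4))*(0 - 105) = (3*((-2 - 5*(-1)) + 4))*(-105) = (3*((-2 + 5) + 4))*(-105) = (3*(3 + 4))*(-105) = (3*7)*(-105) = 21*(-105) = -2205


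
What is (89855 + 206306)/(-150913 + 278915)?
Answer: 296161/128002 ≈ 2.3137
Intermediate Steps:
(89855 + 206306)/(-150913 + 278915) = 296161/128002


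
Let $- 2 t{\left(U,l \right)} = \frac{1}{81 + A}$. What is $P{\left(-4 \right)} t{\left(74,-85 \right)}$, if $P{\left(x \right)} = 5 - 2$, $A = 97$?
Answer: $- \frac{3}{356} \approx -0.008427$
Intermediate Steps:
$P{\left(x \right)} = 3$ ($P{\left(x \right)} = 5 - 2 = 3$)
$t{\left(U,l \right)} = - \frac{1}{356}$ ($t{\left(U,l \right)} = - \frac{1}{2 \left(81 + 97\right)} = - \frac{1}{2 \cdot 178} = \left(- \frac{1}{2}\right) \frac{1}{178} = - \frac{1}{356}$)
$P{\left(-4 \right)} t{\left(74,-85 \right)} = 3 \left(- \frac{1}{356}\right) = - \frac{3}{356}$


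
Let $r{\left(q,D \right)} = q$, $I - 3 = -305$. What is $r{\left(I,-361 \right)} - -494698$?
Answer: $494396$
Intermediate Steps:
$I = -302$ ($I = 3 - 305 = -302$)
$r{\left(I,-361 \right)} - -494698 = -302 - -494698 = -302 + 494698 = 494396$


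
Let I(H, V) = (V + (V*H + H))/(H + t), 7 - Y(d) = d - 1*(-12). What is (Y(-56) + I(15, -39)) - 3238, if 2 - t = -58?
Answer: -79878/25 ≈ -3195.1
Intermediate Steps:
Y(d) = -5 - d (Y(d) = 7 - (d - 1*(-12)) = 7 - (d + 12) = 7 - (12 + d) = 7 + (-12 - d) = -5 - d)
t = 60 (t = 2 - 1*(-58) = 2 + 58 = 60)
I(H, V) = (H + V + H*V)/(60 + H) (I(H, V) = (V + (V*H + H))/(H + 60) = (V + (H*V + H))/(60 + H) = (V + (H + H*V))/(60 + H) = (H + V + H*V)/(60 + H))
(Y(-56) + I(15, -39)) - 3238 = ((-5 - 1*(-56)) + (15 - 39 + 15*(-39))/(60 + 15)) - 3238 = ((-5 + 56) + (15 - 39 - 585)/75) - 3238 = (51 + (1/75)*(-609)) - 3238 = (51 - 203/25) - 3238 = 1072/25 - 3238 = -79878/25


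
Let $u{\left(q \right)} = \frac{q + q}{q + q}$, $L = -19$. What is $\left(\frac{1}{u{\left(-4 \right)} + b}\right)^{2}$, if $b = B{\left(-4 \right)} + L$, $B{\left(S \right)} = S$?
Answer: $\frac{1}{484} \approx 0.0020661$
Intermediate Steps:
$u{\left(q \right)} = 1$ ($u{\left(q \right)} = \frac{2 q}{2 q} = 2 q \frac{1}{2 q} = 1$)
$b = -23$ ($b = -4 - 19 = -23$)
$\left(\frac{1}{u{\left(-4 \right)} + b}\right)^{2} = \left(\frac{1}{1 - 23}\right)^{2} = \left(\frac{1}{-22}\right)^{2} = \left(- \frac{1}{22}\right)^{2} = \frac{1}{484}$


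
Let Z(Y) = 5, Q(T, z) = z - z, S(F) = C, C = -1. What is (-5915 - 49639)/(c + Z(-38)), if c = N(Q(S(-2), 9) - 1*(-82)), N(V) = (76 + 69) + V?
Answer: -27777/116 ≈ -239.46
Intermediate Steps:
S(F) = -1
Q(T, z) = 0
N(V) = 145 + V
c = 227 (c = 145 + (0 - 1*(-82)) = 145 + (0 + 82) = 145 + 82 = 227)
(-5915 - 49639)/(c + Z(-38)) = (-5915 - 49639)/(227 + 5) = -55554/232 = -55554*1/232 = -27777/116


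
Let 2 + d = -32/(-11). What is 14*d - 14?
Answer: -14/11 ≈ -1.2727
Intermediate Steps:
d = 10/11 (d = -2 - 32/(-11) = -2 - 32*(-1/11) = -2 + 32/11 = 10/11 ≈ 0.90909)
14*d - 14 = 14*(10/11) - 14 = 140/11 - 14 = -14/11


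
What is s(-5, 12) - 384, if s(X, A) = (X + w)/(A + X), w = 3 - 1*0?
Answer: -2690/7 ≈ -384.29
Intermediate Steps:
w = 3 (w = 3 + 0 = 3)
s(X, A) = (3 + X)/(A + X) (s(X, A) = (X + 3)/(A + X) = (3 + X)/(A + X))
s(-5, 12) - 384 = (3 - 5)/(12 - 5) - 384 = -2/7 - 384 = -2690/7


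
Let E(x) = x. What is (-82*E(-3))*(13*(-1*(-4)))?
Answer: 12792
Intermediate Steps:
(-82*E(-3))*(13*(-1*(-4))) = (-82*(-3))*(13*(-1*(-4))) = 246*(13*4) = 246*52 = 12792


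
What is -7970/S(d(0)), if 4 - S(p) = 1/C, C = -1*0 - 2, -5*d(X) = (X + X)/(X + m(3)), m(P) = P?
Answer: -15940/9 ≈ -1771.1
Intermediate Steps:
d(X) = -2*X/(5*(3 + X)) (d(X) = -(X + X)/(5*(X + 3)) = -2*X/(5*(3 + X)))
C = -2 (C = 0 - 2 = -2)
S(p) = 9/2 (S(p) = 4 - 1/(-2) = 4 - 1*(-½) = 4 + ½ = 9/2)
-7970/S(d(0)) = -7970/9/2 = -7970*2/9 = -15940/9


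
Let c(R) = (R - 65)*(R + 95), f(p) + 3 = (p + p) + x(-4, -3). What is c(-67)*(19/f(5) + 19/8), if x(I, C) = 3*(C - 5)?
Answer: -79002/17 ≈ -4647.2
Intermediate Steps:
x(I, C) = -15 + 3*C (x(I, C) = 3*(-5 + C) = -15 + 3*C)
f(p) = -27 + 2*p (f(p) = -3 + ((p + p) + (-15 + 3*(-3))) = -3 + (2*p + (-15 - 9)) = -3 + (2*p - 24) = -3 + (-24 + 2*p) = -27 + 2*p)
c(R) = (-65 + R)*(95 + R)
c(-67)*(19/f(5) + 19/8) = (-6175 + (-67)² + 30*(-67))*(19/(-27 + 2*5) + 19/8) = (-6175 + 4489 - 2010)*(19/(-27 + 10) + 19*(⅛)) = -3696*(19/(-17) + 19/8) = -3696*(19*(-1/17) + 19/8) = -3696*(-19/17 + 19/8) = -3696*171/136 = -79002/17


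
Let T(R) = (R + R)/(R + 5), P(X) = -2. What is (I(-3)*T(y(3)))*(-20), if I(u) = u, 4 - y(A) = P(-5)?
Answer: 720/11 ≈ 65.455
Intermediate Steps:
y(A) = 6 (y(A) = 4 - 1*(-2) = 4 + 2 = 6)
T(R) = 2*R/(5 + R) (T(R) = (2*R)/(5 + R) = 2*R/(5 + R))
(I(-3)*T(y(3)))*(-20) = -6*6/(5 + 6)*(-20) = -6*6/11*(-20) = -3*12/11*(-20) = -36/11*(-20) = 720/11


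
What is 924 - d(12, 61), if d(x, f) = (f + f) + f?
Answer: 741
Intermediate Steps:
d(x, f) = 3*f (d(x, f) = 2*f + f = 3*f)
924 - d(12, 61) = 924 - 3*61 = 924 - 1*183 = 924 - 183 = 741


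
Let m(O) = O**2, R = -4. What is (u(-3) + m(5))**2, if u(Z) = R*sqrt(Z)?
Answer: 577 - 200*I*sqrt(3) ≈ 577.0 - 346.41*I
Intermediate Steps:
u(Z) = -4*sqrt(Z)
(u(-3) + m(5))**2 = (-4*I*sqrt(3) + 5**2)**2 = (-4*I*sqrt(3) + 25)**2 = (25 - 4*I*sqrt(3))**2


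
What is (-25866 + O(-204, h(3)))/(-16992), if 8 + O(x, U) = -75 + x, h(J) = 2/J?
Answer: 26153/16992 ≈ 1.5391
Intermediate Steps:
O(x, U) = -83 + x (O(x, U) = -8 + (-75 + x) = -83 + x)
(-25866 + O(-204, h(3)))/(-16992) = (-25866 + (-83 - 204))/(-16992) = (-25866 - 287)*(-1/16992) = -26153*(-1/16992) = 26153/16992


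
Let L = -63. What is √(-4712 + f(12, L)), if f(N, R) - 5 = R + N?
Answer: I*√4758 ≈ 68.978*I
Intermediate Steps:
f(N, R) = 5 + N + R (f(N, R) = 5 + (R + N) = 5 + (N + R) = 5 + N + R)
√(-4712 + f(12, L)) = √(-4712 + (5 + 12 - 63)) = √(-4712 - 46) = √(-4758) = I*√4758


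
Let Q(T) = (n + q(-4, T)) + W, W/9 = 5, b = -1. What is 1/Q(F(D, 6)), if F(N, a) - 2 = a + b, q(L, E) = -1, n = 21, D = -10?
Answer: 1/65 ≈ 0.015385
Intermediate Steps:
W = 45 (W = 9*5 = 45)
F(N, a) = 1 + a (F(N, a) = 2 + (a - 1) = 2 + (-1 + a) = 1 + a)
Q(T) = 65 (Q(T) = (21 - 1) + 45 = 20 + 45 = 65)
1/Q(F(D, 6)) = 1/65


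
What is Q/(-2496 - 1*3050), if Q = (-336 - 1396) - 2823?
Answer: 4555/5546 ≈ 0.82131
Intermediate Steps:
Q = -4555 (Q = -1732 - 2823 = -4555)
Q/(-2496 - 1*3050) = -4555/(-2496 - 1*3050) = -4555/(-2496 - 3050) = -4555/(-5546) = -4555*(-1/5546) = 4555/5546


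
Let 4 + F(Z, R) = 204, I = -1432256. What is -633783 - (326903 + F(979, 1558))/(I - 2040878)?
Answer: -314458994117/496162 ≈ -6.3378e+5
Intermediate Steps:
F(Z, R) = 200 (F(Z, R) = -4 + 204 = 200)
-633783 - (326903 + F(979, 1558))/(I - 2040878) = -633783 - (326903 + 200)/(-1432256 - 2040878) = -633783 - 327103/(-3473134) = -633783 - 327103*(-1)/3473134 = -633783 - 1*(-46729/496162) = -633783 + 46729/496162 = -314458994117/496162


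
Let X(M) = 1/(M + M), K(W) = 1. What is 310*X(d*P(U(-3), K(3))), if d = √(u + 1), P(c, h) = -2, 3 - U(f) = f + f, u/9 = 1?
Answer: -31*√10/4 ≈ -24.508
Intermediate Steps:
u = 9 (u = 9*1 = 9)
U(f) = 3 - 2*f (U(f) = 3 - (f + f) = 3 - 2*f)
d = √10 (d = √(9 + 1) = √10 ≈ 3.1623)
X(M) = 1/(2*M)
310*X(d*P(U(-3), K(3))) = 310*(1/(2*((√10*(-2))))) = 310*(1/(2*((-2*√10)))) = 310*((-√10/20)/2) = 310*(-√10/40) = -31*√10/4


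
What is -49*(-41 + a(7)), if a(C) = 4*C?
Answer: 637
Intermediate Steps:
-49*(-41 + a(7)) = -49*(-41 + 4*7) = -49*(-41 + 28) = -49*(-13) = 637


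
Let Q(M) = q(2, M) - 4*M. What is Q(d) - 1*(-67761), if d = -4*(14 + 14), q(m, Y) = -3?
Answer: 68206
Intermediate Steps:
d = -112 (d = -4*28 = -112)
Q(M) = -3 - 4*M
Q(d) - 1*(-67761) = (-3 - 4*(-112)) - 1*(-67761) = (-3 + 448) + 67761 = 445 + 67761 = 68206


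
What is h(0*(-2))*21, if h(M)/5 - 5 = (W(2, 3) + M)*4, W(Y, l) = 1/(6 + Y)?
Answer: 1155/2 ≈ 577.50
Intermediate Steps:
h(M) = 55/2 + 20*M (h(M) = 25 + 5*((1/(6 + 2) + M)*4) = 25 + 5*((1/8 + M)*4) = 25 + 5*((⅛ + M)*4) = 25 + 5*(½ + 4*M) = 25 + (5/2 + 20*M) = 55/2 + 20*M)
h(0*(-2))*21 = (55/2 + 20*(0*(-2)))*21 = (55/2 + 20*0)*21 = (55/2 + 0)*21 = (55/2)*21 = 1155/2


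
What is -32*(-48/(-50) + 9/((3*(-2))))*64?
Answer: 27648/25 ≈ 1105.9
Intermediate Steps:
-32*(-48/(-50) + 9/((3*(-2))))*64 = -32*(-48*(-1/50) + 9/(-6))*64 = -32*(24/25 + 9*(-⅙))*64 = -32*(24/25 - 3/2)*64 = -32*(-27/50)*64 = (432/25)*64 = 27648/25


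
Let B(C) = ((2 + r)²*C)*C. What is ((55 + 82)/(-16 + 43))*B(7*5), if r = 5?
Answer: 8223425/27 ≈ 3.0457e+5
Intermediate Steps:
B(C) = 49*C² (B(C) = ((2 + 5)²*C)*C = (7²*C)*C = (49*C)*C = 49*C²)
((55 + 82)/(-16 + 43))*B(7*5) = ((55 + 82)/(-16 + 43))*(49*(7*5)²) = (137/27)*(49*35²) = (137*(1/27))*(49*1225) = (137/27)*60025 = 8223425/27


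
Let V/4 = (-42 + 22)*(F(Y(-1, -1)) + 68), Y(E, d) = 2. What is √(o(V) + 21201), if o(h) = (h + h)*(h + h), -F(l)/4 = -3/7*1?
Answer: √6097525249/7 ≈ 11155.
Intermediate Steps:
F(l) = 12/7 (F(l) = -4*(-3/7) = 12/7)
V = -39040/7 (V = 4*((-42 + 22)*(12/7 + 68)) = 4*(-20*488/7) = 4*(-9760/7) = -39040/7 ≈ -5577.1)
o(h) = 4*h² (o(h) = (2*h)*(2*h) = 4*h²)
√(o(V) + 21201) = √(4*(-39040/7)² + 21201) = √(4*(1524121600/49) + 21201) = √(6096486400/49 + 21201) = √(6097525249/49) = √6097525249/7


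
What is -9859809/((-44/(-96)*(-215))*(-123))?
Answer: -78878472/96965 ≈ -813.47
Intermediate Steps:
-9859809/((-44/(-96)*(-215))*(-123)) = -9859809/((-44*(-1/96)*(-215))*(-123)) = -9859809/(((11/24)*(-215))*(-123)) = -9859809/((-2365/24*(-123))) = -9859809/96965/8 = -9859809*8/96965 = -78878472/96965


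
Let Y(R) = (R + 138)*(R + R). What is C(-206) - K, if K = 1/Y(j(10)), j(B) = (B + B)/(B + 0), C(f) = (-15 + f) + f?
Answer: -239121/560 ≈ -427.00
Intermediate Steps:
C(f) = -15 + 2*f
j(B) = 2 (j(B) = (2*B)/B = 2)
Y(R) = 2*R*(138 + R) (Y(R) = (138 + R)*(2*R) = 2*R*(138 + R))
K = 1/560 (K = 1/(2*2*(138 + 2)) = 1/(2*2*140) = 1/560 ≈ 0.0017857)
C(-206) - K = (-15 + 2*(-206)) - 1*1/560 = (-15 - 412) - 1/560 = -427 - 1/560 = -239121/560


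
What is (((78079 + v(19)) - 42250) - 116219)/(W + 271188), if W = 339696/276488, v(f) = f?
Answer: -2777702131/9372570930 ≈ -0.29636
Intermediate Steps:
W = 42462/34561 (W = 339696*(1/276488) = 42462/34561 ≈ 1.2286)
(((78079 + v(19)) - 42250) - 116219)/(W + 271188) = (((78079 + 19) - 42250) - 116219)/(42462/34561 + 271188) = ((78098 - 42250) - 116219)/(9372570930/34561) = (35848 - 116219)*(34561/9372570930) = -80371*34561/9372570930 = -2777702131/9372570930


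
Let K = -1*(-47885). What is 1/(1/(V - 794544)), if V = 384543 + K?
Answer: -362116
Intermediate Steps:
K = 47885
V = 432428 (V = 384543 + 47885 = 432428)
1/(1/(V - 794544)) = 1/(1/(432428 - 794544)) = 1/(1/(-362116)) = 1/(-1/362116) = -362116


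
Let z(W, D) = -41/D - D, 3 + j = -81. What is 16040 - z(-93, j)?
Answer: 1340263/84 ≈ 15956.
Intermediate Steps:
j = -84 (j = -3 - 81 = -84)
z(W, D) = -D - 41/D
16040 - z(-93, j) = 16040 - (-1*(-84) - 41/(-84)) = 16040 - (84 - 41*(-1/84)) = 16040 - (84 + 41/84) = 16040 - 1*7097/84 = 16040 - 7097/84 = 1340263/84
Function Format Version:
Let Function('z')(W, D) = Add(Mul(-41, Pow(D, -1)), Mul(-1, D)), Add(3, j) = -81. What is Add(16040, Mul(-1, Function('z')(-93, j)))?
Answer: Rational(1340263, 84) ≈ 15956.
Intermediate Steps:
j = -84 (j = Add(-3, -81) = -84)
Function('z')(W, D) = Add(Mul(-1, D), Mul(-41, Pow(D, -1)))
Add(16040, Mul(-1, Function('z')(-93, j))) = Add(16040, Mul(-1, Add(Mul(-1, -84), Mul(-41, Pow(-84, -1))))) = Add(16040, Mul(-1, Add(84, Mul(-41, Rational(-1, 84))))) = Add(16040, Mul(-1, Add(84, Rational(41, 84)))) = Add(16040, Mul(-1, Rational(7097, 84))) = Add(16040, Rational(-7097, 84)) = Rational(1340263, 84)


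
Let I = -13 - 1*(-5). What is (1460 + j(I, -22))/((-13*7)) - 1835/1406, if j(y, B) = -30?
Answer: -167505/9842 ≈ -17.019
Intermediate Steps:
I = -8 (I = -13 + 5 = -8)
(1460 + j(I, -22))/((-13*7)) - 1835/1406 = (1460 - 30)/((-13*7)) - 1835/1406 = 1430/(-91) - 1835*1/1406 = 1430*(-1/91) - 1835/1406 = -110/7 - 1835/1406 = -167505/9842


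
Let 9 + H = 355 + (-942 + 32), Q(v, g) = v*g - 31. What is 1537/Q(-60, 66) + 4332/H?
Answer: -1512990/187577 ≈ -8.0660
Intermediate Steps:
Q(v, g) = -31 + g*v (Q(v, g) = g*v - 31 = -31 + g*v)
H = -564 (H = -9 + (355 + (-942 + 32)) = -9 + (355 - 910) = -9 - 555 = -564)
1537/Q(-60, 66) + 4332/H = 1537/(-31 + 66*(-60)) + 4332/(-564) = 1537/(-31 - 3960) + 4332*(-1/564) = 1537/(-3991) - 361/47 = 1537*(-1/3991) - 361/47 = -1537/3991 - 361/47 = -1512990/187577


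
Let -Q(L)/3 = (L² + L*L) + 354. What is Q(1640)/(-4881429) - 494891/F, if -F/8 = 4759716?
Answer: 68548817466575/20652636190368 ≈ 3.3191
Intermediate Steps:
F = -38077728 (F = -8*4759716 = -38077728)
Q(L) = -1062 - 6*L² (Q(L) = -3*((L² + L*L) + 354) = -3*((L² + L²) + 354) = -3*(2*L² + 354) = -3*(354 + 2*L²) = -1062 - 6*L²)
Q(1640)/(-4881429) - 494891/F = (-1062 - 6*1640²)/(-4881429) - 494891/(-38077728) = (-1062 - 6*2689600)*(-1/4881429) - 494891*(-1/38077728) = (-1062 - 16137600)*(-1/4881429) + 494891/38077728 = -16138662*(-1/4881429) + 494891/38077728 = 5379554/1627143 + 494891/38077728 = 68548817466575/20652636190368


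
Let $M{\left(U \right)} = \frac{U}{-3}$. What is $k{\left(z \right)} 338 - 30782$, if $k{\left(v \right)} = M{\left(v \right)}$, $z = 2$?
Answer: $- \frac{93022}{3} \approx -31007.0$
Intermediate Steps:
$M{\left(U \right)} = - \frac{U}{3}$ ($M{\left(U \right)} = U \left(- \frac{1}{3}\right) = - \frac{U}{3}$)
$k{\left(v \right)} = - \frac{v}{3}$
$k{\left(z \right)} 338 - 30782 = \left(- \frac{1}{3}\right) 2 \cdot 338 - 30782 = \left(- \frac{2}{3}\right) 338 - 30782 = - \frac{676}{3} - 30782 = - \frac{93022}{3}$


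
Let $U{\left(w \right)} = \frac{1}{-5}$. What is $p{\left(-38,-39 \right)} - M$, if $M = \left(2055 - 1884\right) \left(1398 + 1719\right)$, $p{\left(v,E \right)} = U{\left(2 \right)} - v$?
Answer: $- \frac{2664846}{5} \approx -5.3297 \cdot 10^{5}$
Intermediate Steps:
$U{\left(w \right)} = - \frac{1}{5}$
$p{\left(v,E \right)} = - \frac{1}{5} - v$
$M = 533007$ ($M = 171 \cdot 3117 = 533007$)
$p{\left(-38,-39 \right)} - M = \left(- \frac{1}{5} - -38\right) - 533007 = \left(- \frac{1}{5} + 38\right) - 533007 = \frac{189}{5} - 533007 = - \frac{2664846}{5}$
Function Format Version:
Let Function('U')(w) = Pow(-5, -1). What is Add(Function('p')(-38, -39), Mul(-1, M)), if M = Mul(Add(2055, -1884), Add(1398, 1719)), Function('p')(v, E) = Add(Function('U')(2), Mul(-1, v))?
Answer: Rational(-2664846, 5) ≈ -5.3297e+5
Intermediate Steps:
Function('U')(w) = Rational(-1, 5)
Function('p')(v, E) = Add(Rational(-1, 5), Mul(-1, v))
M = 533007 (M = Mul(171, 3117) = 533007)
Add(Function('p')(-38, -39), Mul(-1, M)) = Add(Add(Rational(-1, 5), Mul(-1, -38)), Mul(-1, 533007)) = Add(Add(Rational(-1, 5), 38), -533007) = Add(Rational(189, 5), -533007) = Rational(-2664846, 5)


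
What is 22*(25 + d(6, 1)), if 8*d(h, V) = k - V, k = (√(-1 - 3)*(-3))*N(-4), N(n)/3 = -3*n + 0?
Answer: 2189/4 - 594*I ≈ 547.25 - 594.0*I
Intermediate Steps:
N(n) = -9*n (N(n) = 3*(-3*n + 0) = 3*(-3*n) = -9*n)
k = -216*I (k = (√(-1 - 3)*(-3))*(-9*(-4)) = (√(-4)*(-3))*36 = ((2*I)*(-3))*36 = -6*I*36 = -216*I ≈ -216.0*I)
d(h, V) = -27*I - V/8 (d(h, V) = (-216*I - V)/8 = (-V - 216*I)/8 = -27*I - V/8)
22*(25 + d(6, 1)) = 22*(25 + (-27*I - ⅛*1)) = 22*(25 + (-27*I - ⅛)) = 22*(25 + (-⅛ - 27*I)) = 22*(199/8 - 27*I) = 2189/4 - 594*I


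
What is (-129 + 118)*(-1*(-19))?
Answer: -209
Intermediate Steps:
(-129 + 118)*(-1*(-19)) = -11*19 = -209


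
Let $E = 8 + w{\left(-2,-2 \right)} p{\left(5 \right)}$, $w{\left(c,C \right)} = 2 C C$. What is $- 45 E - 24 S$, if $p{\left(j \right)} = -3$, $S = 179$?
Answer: $-3576$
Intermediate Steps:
$w{\left(c,C \right)} = 2 C^{2}$
$E = -16$ ($E = 8 + 2 \left(-2\right)^{2} \left(-3\right) = 8 + 2 \cdot 4 \left(-3\right) = 8 + 8 \left(-3\right) = 8 - 24 = -16$)
$- 45 E - 24 S = \left(-45\right) \left(-16\right) - 24 \cdot 179 = 720 - 4296 = -3576$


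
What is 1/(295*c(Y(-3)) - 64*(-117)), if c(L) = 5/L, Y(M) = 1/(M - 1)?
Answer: 1/1588 ≈ 0.00062972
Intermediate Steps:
Y(M) = 1/(-1 + M)
1/(295*c(Y(-3)) - 64*(-117)) = 1/(295*(5/(1/(-1 - 3))) - 64*(-117)) = 1/(295*(5/(1/(-4))) + 7488) = 1/(295*(5/(-¼)) + 7488) = 1/(295*(5*(-4)) + 7488) = 1/(295*(-20) + 7488) = 1/(-5900 + 7488) = 1/1588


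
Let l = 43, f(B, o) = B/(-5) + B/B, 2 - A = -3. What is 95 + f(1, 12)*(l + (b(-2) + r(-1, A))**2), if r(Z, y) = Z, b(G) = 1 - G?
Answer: 663/5 ≈ 132.60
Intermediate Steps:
A = 5 (A = 2 - 1*(-3) = 2 + 3 = 5)
f(B, o) = 1 - B/5 (f(B, o) = B*(-1/5) + 1 = -B/5 + 1 = 1 - B/5)
95 + f(1, 12)*(l + (b(-2) + r(-1, A))**2) = 95 + (1 - 1/5*1)*(43 + ((1 - 1*(-2)) - 1)**2) = 95 + (1 - 1/5)*(43 + ((1 + 2) - 1)**2) = 95 + 4*(43 + (3 - 1)**2)/5 = 95 + 4*(43 + 2**2)/5 = 95 + 4*(43 + 4)/5 = 95 + (4/5)*47 = 95 + 188/5 = 663/5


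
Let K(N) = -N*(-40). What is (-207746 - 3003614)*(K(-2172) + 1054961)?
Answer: -3108856600160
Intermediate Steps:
K(N) = 40*N
(-207746 - 3003614)*(K(-2172) + 1054961) = (-207746 - 3003614)*(40*(-2172) + 1054961) = -3211360*(-86880 + 1054961) = -3211360*968081 = -3108856600160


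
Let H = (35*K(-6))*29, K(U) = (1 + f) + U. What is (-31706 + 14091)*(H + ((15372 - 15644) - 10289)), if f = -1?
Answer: 293307365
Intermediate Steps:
K(U) = U (K(U) = (1 - 1) + U = 0 + U = U)
H = -6090 (H = (35*(-6))*29 = -210*29 = -6090)
(-31706 + 14091)*(H + ((15372 - 15644) - 10289)) = (-31706 + 14091)*(-6090 + ((15372 - 15644) - 10289)) = -17615*(-6090 + (-272 - 10289)) = -17615*(-6090 - 10561) = -17615*(-16651) = 293307365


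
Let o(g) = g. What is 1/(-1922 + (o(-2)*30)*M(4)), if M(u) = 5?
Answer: -1/2222 ≈ -0.00045004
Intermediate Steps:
1/(-1922 + (o(-2)*30)*M(4)) = 1/(-1922 - 2*30*5) = 1/(-1922 - 60*5) = 1/(-1922 - 300) = 1/(-2222) = -1/2222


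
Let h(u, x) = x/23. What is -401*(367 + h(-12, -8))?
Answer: -3381633/23 ≈ -1.4703e+5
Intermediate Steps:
h(u, x) = x/23 (h(u, x) = x*(1/23) = x/23)
-401*(367 + h(-12, -8)) = -401*(367 + (1/23)*(-8)) = -401*(367 - 8/23) = -401*8433/23 = -3381633/23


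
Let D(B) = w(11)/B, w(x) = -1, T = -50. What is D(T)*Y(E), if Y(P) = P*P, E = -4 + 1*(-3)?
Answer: 49/50 ≈ 0.98000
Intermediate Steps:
E = -7 (E = -4 - 3 = -7)
Y(P) = P²
D(B) = -1/B
D(T)*Y(E) = -1/(-50)*(-7)² = -1*(-1/50)*49 = (1/50)*49 = 49/50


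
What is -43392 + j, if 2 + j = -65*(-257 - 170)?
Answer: -15639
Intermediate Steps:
j = 27753 (j = -2 - 65*(-257 - 170) = -2 - 65*(-427) = -2 + 27755 = 27753)
-43392 + j = -43392 + 27753 = -15639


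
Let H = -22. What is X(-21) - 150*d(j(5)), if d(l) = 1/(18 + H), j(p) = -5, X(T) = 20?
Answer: 115/2 ≈ 57.500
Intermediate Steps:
d(l) = -¼ (d(l) = 1/(18 - 22) = 1/(-4) = -¼)
X(-21) - 150*d(j(5)) = 20 - 150*(-¼) = 20 + 75/2 = 115/2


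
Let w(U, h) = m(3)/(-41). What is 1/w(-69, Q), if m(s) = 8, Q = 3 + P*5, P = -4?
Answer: -41/8 ≈ -5.1250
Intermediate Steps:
Q = -17 (Q = 3 - 4*5 = 3 - 20 = -17)
w(U, h) = -8/41 (w(U, h) = 8/(-41) = 8*(-1/41) = -8/41)
1/w(-69, Q) = 1/(-8/41) = -41/8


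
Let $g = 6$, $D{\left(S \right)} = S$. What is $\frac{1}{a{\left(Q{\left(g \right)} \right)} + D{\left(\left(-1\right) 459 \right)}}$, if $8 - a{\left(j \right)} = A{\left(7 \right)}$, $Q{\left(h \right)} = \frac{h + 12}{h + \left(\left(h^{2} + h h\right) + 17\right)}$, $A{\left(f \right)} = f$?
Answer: $- \frac{1}{458} \approx -0.0021834$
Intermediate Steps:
$Q{\left(h \right)} = \frac{12 + h}{17 + h + 2 h^{2}}$ ($Q{\left(h \right)} = \frac{12 + h}{h + \left(\left(h^{2} + h^{2}\right) + 17\right)} = \frac{12 + h}{h + \left(2 h^{2} + 17\right)} = \frac{12 + h}{h + \left(17 + 2 h^{2}\right)} = \frac{12 + h}{17 + h + 2 h^{2}}$)
$a{\left(j \right)} = 1$ ($a{\left(j \right)} = 8 - 7 = 1$)
$\frac{1}{a{\left(Q{\left(g \right)} \right)} + D{\left(\left(-1\right) 459 \right)}} = \frac{1}{1 - 459} = \frac{1}{-458} = - \frac{1}{458}$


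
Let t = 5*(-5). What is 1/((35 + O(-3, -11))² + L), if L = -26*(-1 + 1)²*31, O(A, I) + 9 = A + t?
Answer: ¼ ≈ 0.25000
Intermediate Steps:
t = -25
O(A, I) = -34 + A (O(A, I) = -9 + (A - 25) = -9 + (-25 + A) = -34 + A)
L = 0 (L = -26*0²*31 = -26*0*31 = 0*31 = 0)
1/((35 + O(-3, -11))² + L) = 1/((35 + (-34 - 3))² + 0) = 1/((35 - 37)² + 0) = 1/((-2)² + 0) = 1/(4 + 0) = 1/4 = ¼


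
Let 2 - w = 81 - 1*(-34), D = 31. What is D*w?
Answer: -3503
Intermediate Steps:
w = -113 (w = 2 - (81 - 1*(-34)) = 2 - (81 + 34) = 2 - 1*115 = 2 - 115 = -113)
D*w = 31*(-113) = -3503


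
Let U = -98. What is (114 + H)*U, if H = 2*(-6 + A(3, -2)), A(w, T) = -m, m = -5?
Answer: -10976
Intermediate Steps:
A(w, T) = 5 (A(w, T) = -1*(-5) = 5)
H = -2 (H = 2*(-6 + 5) = 2*(-1) = -2)
(114 + H)*U = (114 - 2)*(-98) = 112*(-98) = -10976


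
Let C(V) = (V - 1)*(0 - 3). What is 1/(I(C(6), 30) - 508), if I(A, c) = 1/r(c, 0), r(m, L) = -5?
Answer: -5/2541 ≈ -0.0019677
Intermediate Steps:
C(V) = 3 - 3*V (C(V) = (-1 + V)*(-3) = 3 - 3*V)
I(A, c) = -⅕ (I(A, c) = 1/(-5) = -⅕)
1/(I(C(6), 30) - 508) = 1/(-⅕ - 508) = 1/(-2541/5) = -5/2541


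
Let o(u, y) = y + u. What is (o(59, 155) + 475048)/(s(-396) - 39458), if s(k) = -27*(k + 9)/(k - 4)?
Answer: -190104800/15793649 ≈ -12.037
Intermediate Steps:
o(u, y) = u + y
s(k) = -27*(9 + k)/(-4 + k)
(o(59, 155) + 475048)/(s(-396) - 39458) = ((59 + 155) + 475048)/(27*(-9 - 1*(-396))/(-4 - 396) - 39458) = (214 + 475048)/(27*(-9 + 396)/(-400) - 39458) = 475262/(27*(-1/400)*387 - 39458) = 475262/(-10449/400 - 39458) = 475262/(-15793649/400) = 475262*(-400/15793649) = -190104800/15793649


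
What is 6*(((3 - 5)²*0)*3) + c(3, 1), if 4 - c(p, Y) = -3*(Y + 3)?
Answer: 16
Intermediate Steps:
c(p, Y) = 13 + 3*Y (c(p, Y) = 4 - (-3)*(Y + 3) = 4 - (-3)*(3 + Y) = 4 - (-9 - 3*Y) = 4 + (9 + 3*Y) = 13 + 3*Y)
6*(((3 - 5)²*0)*3) + c(3, 1) = 6*(((3 - 5)²*0)*3) + (13 + 3*1) = 6*(((-2)²*0)*3) + (13 + 3) = 6*((4*0)*3) + 16 = 6*(0*3) + 16 = 6*0 + 16 = 0 + 16 = 16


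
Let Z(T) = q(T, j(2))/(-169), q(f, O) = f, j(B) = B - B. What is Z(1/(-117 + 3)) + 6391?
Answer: 123129007/19266 ≈ 6391.0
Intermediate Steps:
j(B) = 0
Z(T) = -T/169 (Z(T) = T/(-169) = T*(-1/169) = -T/169)
Z(1/(-117 + 3)) + 6391 = -1/(169*(-117 + 3)) + 6391 = -1/169/(-114) + 6391 = -1/169*(-1/114) + 6391 = 1/19266 + 6391 = 123129007/19266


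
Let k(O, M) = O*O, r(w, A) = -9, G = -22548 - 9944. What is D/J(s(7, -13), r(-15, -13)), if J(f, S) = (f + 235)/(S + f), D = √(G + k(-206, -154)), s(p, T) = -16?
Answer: -50*√2486/219 ≈ -11.384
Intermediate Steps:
G = -32492
k(O, M) = O²
D = 2*√2486 (D = √(-32492 + (-206)²) = √(-32492 + 42436) = √9944 = 2*√2486 ≈ 99.720)
J(f, S) = (235 + f)/(S + f)
D/J(s(7, -13), r(-15, -13)) = (2*√2486)/(((235 - 16)/(-9 - 16))) = (2*√2486)/((219/(-25))) = (2*√2486)/((-1/25*219)) = (2*√2486)/(-219/25) = (2*√2486)*(-25/219) = -50*√2486/219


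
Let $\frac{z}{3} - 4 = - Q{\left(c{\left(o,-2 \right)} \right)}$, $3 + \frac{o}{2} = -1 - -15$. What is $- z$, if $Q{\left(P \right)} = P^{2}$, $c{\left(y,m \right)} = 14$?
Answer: $576$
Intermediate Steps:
$o = 22$ ($o = -6 + 2 \left(-1 - -15\right) = -6 + 2 \left(-1 + 15\right) = -6 + 2 \cdot 14 = -6 + 28 = 22$)
$z = -576$ ($z = 12 + 3 \left(- 14^{2}\right) = 12 + 3 \left(\left(-1\right) 196\right) = 12 + 3 \left(-196\right) = 12 - 588 = -576$)
$- z = \left(-1\right) \left(-576\right) = 576$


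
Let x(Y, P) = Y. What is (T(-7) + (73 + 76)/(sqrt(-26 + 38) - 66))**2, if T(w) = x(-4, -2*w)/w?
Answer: 55445659/19263468 + 425991*sqrt(3)/1834616 ≈ 3.2805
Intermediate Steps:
T(w) = -4/w
(T(-7) + (73 + 76)/(sqrt(-26 + 38) - 66))**2 = (-4/(-7) + (73 + 76)/(sqrt(-26 + 38) - 66))**2 = (-4*(-1/7) + 149/(sqrt(12) - 66))**2 = (4/7 + 149/(2*sqrt(3) - 66))**2 = (4/7 + 149/(-66 + 2*sqrt(3)))**2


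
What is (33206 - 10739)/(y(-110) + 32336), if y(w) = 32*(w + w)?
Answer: 7489/8432 ≈ 0.88816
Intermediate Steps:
y(w) = 64*w (y(w) = 32*(2*w) = 64*w)
(33206 - 10739)/(y(-110) + 32336) = (33206 - 10739)/(64*(-110) + 32336) = 22467/(-7040 + 32336) = 22467/25296 = 22467*(1/25296) = 7489/8432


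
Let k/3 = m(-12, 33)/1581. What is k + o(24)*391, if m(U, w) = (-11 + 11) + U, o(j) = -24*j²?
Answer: -2848531980/527 ≈ -5.4052e+6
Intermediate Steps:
m(U, w) = U (m(U, w) = 0 + U = U)
k = -12/527 (k = 3*(-12/1581) = 3*(-12*1/1581) = 3*(-4/527) = -12/527 ≈ -0.022770)
k + o(24)*391 = -12/527 - 24*24²*391 = -12/527 - 24*576*391 = -12/527 - 13824*391 = -12/527 - 5405184 = -2848531980/527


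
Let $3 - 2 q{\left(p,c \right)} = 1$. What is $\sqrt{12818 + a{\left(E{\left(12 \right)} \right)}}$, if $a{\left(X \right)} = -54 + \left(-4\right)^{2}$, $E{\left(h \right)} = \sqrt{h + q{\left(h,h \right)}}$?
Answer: $6 \sqrt{355} \approx 113.05$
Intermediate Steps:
$q{\left(p,c \right)} = 1$ ($q{\left(p,c \right)} = \frac{3}{2} - \frac{1}{2} = 1$)
$E{\left(h \right)} = \sqrt{1 + h}$ ($E{\left(h \right)} = \sqrt{h + 1} = \sqrt{1 + h}$)
$a{\left(X \right)} = -38$ ($a{\left(X \right)} = -54 + 16 = -38$)
$\sqrt{12818 + a{\left(E{\left(12 \right)} \right)}} = \sqrt{12818 - 38} = \sqrt{12780} = 6 \sqrt{355}$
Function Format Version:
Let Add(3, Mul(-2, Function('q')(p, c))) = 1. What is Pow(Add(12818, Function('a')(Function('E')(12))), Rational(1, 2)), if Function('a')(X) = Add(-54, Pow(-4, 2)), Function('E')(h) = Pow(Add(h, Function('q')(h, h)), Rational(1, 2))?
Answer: Mul(6, Pow(355, Rational(1, 2))) ≈ 113.05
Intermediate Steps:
Function('q')(p, c) = 1 (Function('q')(p, c) = Add(Rational(3, 2), Mul(Rational(-1, 2), 1)) = Add(Rational(3, 2), Rational(-1, 2)) = 1)
Function('E')(h) = Pow(Add(1, h), Rational(1, 2)) (Function('E')(h) = Pow(Add(h, 1), Rational(1, 2)) = Pow(Add(1, h), Rational(1, 2)))
Function('a')(X) = -38 (Function('a')(X) = Add(-54, 16) = -38)
Pow(Add(12818, Function('a')(Function('E')(12))), Rational(1, 2)) = Pow(Add(12818, -38), Rational(1, 2)) = Pow(12780, Rational(1, 2)) = Mul(6, Pow(355, Rational(1, 2)))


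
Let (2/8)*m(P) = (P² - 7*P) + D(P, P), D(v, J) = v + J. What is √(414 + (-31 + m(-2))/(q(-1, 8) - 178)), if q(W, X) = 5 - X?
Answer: √13558529/181 ≈ 20.344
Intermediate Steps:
D(v, J) = J + v
m(P) = -20*P + 4*P² (m(P) = 4*((P² - 7*P) + (P + P)) = 4*((P² - 7*P) + 2*P) = 4*(P² - 5*P) = -20*P + 4*P²)
√(414 + (-31 + m(-2))/(q(-1, 8) - 178)) = √(414 + (-31 + 4*(-2)*(-5 - 2))/((5 - 1*8) - 178)) = √(414 + (-31 + 4*(-2)*(-7))/((5 - 8) - 178)) = √(414 + (-31 + 56)/(-3 - 178)) = √(414 + 25/(-181)) = √(414 + 25*(-1/181)) = √(414 - 25/181) = √(74909/181) = √13558529/181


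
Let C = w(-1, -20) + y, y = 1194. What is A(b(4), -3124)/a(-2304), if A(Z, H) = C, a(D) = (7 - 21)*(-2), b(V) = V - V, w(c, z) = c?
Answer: 1193/28 ≈ 42.607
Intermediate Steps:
b(V) = 0
a(D) = 28 (a(D) = -14*(-2) = 28)
C = 1193 (C = -1 + 1194 = 1193)
A(Z, H) = 1193
A(b(4), -3124)/a(-2304) = 1193/28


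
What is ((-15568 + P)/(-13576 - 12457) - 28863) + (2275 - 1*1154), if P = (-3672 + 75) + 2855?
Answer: -103170168/3719 ≈ -27741.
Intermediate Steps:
P = -742 (P = -3597 + 2855 = -742)
((-15568 + P)/(-13576 - 12457) - 28863) + (2275 - 1*1154) = ((-15568 - 742)/(-13576 - 12457) - 28863) + (2275 - 1*1154) = (-16310/(-26033) - 28863) + (2275 - 1154) = (-16310*(-1/26033) - 28863) + 1121 = (2330/3719 - 28863) + 1121 = -107339167/3719 + 1121 = -103170168/3719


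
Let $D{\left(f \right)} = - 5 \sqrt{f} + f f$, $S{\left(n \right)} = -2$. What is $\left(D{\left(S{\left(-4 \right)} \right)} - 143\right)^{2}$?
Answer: $19271 + 1390 i \sqrt{2} \approx 19271.0 + 1965.8 i$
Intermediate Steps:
$D{\left(f \right)} = f^{2} - 5 \sqrt{f}$ ($D{\left(f \right)} = - 5 \sqrt{f} + f^{2} = f^{2} - 5 \sqrt{f}$)
$\left(D{\left(S{\left(-4 \right)} \right)} - 143\right)^{2} = \left(\left(\left(-2\right)^{2} - 5 \sqrt{-2}\right) - 143\right)^{2} = \left(\left(4 - 5 i \sqrt{2}\right) - 143\right)^{2} = \left(-139 - 5 i \sqrt{2}\right)^{2}$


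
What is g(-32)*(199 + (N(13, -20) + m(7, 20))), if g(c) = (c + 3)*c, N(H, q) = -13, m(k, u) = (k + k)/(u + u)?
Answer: 864664/5 ≈ 1.7293e+5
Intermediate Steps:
m(k, u) = k/u (m(k, u) = (2*k)/((2*u)) = (2*k)*(1/(2*u)) = k/u)
g(c) = c*(3 + c) (g(c) = (3 + c)*c = c*(3 + c))
g(-32)*(199 + (N(13, -20) + m(7, 20))) = (-32*(3 - 32))*(199 + (-13 + 7/20)) = (-32*(-29))*(199 + (-13 + 7*(1/20))) = 928*(199 + (-13 + 7/20)) = 928*(199 - 253/20) = 928*(3727/20) = 864664/5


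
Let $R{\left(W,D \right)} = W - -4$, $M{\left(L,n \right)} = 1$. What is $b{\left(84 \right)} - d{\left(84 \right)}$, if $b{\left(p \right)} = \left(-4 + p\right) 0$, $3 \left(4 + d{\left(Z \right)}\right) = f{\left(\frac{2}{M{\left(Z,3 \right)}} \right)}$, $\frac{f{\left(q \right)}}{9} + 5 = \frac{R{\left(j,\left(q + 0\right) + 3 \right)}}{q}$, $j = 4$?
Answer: $7$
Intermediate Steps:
$R{\left(W,D \right)} = 4 + W$ ($R{\left(W,D \right)} = W + 4 = 4 + W$)
$f{\left(q \right)} = -45 + \frac{72}{q}$ ($f{\left(q \right)} = -45 + 9 \frac{4 + 4}{q} = -45 + 9 \frac{8}{q} = -45 + \frac{72}{q}$)
$d{\left(Z \right)} = -7$ ($d{\left(Z \right)} = -4 + \frac{-45 + \frac{72}{2 \cdot 1^{-1}}}{3} = -4 + \frac{-45 + \frac{72}{2 \cdot 1}}{3} = -4 + \frac{-45 + \frac{72}{2}}{3} = -4 + \frac{-45 + 72 \cdot \frac{1}{2}}{3} = -4 + \frac{-45 + 36}{3} = -4 + \frac{1}{3} \left(-9\right) = -4 - 3 = -7$)
$b{\left(p \right)} = 0$
$b{\left(84 \right)} - d{\left(84 \right)} = 0 - -7 = 0 + 7 = 7$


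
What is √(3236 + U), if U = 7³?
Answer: √3579 ≈ 59.825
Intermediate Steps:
U = 343
√(3236 + U) = √(3236 + 343) = √3579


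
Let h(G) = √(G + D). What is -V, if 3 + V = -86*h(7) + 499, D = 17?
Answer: -496 + 172*√6 ≈ -74.688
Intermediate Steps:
h(G) = √(17 + G) (h(G) = √(G + 17) = √(17 + G))
V = 496 - 172*√6 (V = -3 + (-86*√(17 + 7) + 499) = -3 + (-172*√6 + 499) = -3 + (499 - 172*√6) = 496 - 172*√6 ≈ 74.688)
-V = -(496 - 172*√6) = -496 + 172*√6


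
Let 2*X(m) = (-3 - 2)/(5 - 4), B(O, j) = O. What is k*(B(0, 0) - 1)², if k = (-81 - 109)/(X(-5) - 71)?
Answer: 380/147 ≈ 2.5850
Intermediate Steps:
X(m) = -5/2 (X(m) = ((-3 - 2)/(5 - 4))/2 = (-5/1)/2 = (-5*1)/2 = (½)*(-5) = -5/2)
k = 380/147 (k = (-81 - 109)/(-5/2 - 71) = -190/(-147/2) = -190*(-2/147) = 380/147 ≈ 2.5850)
k*(B(0, 0) - 1)² = 380*(0 - 1)²/147 = (380/147)*(-1)² = (380/147)*1 = 380/147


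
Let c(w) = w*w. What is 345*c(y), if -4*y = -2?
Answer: 345/4 ≈ 86.250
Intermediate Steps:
y = 1/2 (y = -1/4*(-2) = 1/2 ≈ 0.50000)
c(w) = w**2
345*c(y) = 345*(1/2)**2 = 345*(1/4) = 345/4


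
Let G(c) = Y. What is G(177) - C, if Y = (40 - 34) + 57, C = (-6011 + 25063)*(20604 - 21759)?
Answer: 22005123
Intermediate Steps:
C = -22005060 (C = 19052*(-1155) = -22005060)
Y = 63 (Y = 6 + 57 = 63)
G(c) = 63
G(177) - C = 63 - 1*(-22005060) = 63 + 22005060 = 22005123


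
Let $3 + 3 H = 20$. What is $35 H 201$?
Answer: $39865$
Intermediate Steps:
$H = \frac{17}{3}$ ($H = -1 + \frac{1}{3} \cdot 20 = -1 + \frac{20}{3} = \frac{17}{3} \approx 5.6667$)
$35 H 201 = 35 \cdot \frac{17}{3} \cdot 201 = \frac{595}{3} \cdot 201 = 39865$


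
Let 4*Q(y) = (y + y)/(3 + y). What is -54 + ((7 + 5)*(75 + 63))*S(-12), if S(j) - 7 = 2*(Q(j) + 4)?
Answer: 26994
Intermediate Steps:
Q(y) = y/(2*(3 + y)) (Q(y) = ((y + y)/(3 + y))/4 = ((2*y)/(3 + y))/4 = (2*y/(3 + y))/4 = y/(2*(3 + y)))
S(j) = 15 + j/(3 + j) (S(j) = 7 + 2*(j/(2*(3 + j)) + 4) = 7 + 2*(4 + j/(2*(3 + j))) = 7 + (8 + j/(3 + j)) = 15 + j/(3 + j))
-54 + ((7 + 5)*(75 + 63))*S(-12) = -54 + ((7 + 5)*(75 + 63))*((45 + 16*(-12))/(3 - 12)) = -54 + (12*138)*((45 - 192)/(-9)) = -54 + 1656*(-⅑*(-147)) = -54 + 1656*(49/3) = -54 + 27048 = 26994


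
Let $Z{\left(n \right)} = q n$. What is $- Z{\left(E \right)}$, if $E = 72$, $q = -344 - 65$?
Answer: $29448$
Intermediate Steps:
$q = -409$ ($q = -344 - 65 = -409$)
$Z{\left(n \right)} = - 409 n$
$- Z{\left(E \right)} = - \left(-409\right) 72 = \left(-1\right) \left(-29448\right) = 29448$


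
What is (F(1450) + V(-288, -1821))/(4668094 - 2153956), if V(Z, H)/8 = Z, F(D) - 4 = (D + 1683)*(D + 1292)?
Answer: 4294193/1257069 ≈ 3.4160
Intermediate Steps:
F(D) = 4 + (1292 + D)*(1683 + D) (F(D) = 4 + (D + 1683)*(D + 1292) = 4 + (1683 + D)*(1292 + D) = 4 + (1292 + D)*(1683 + D))
V(Z, H) = 8*Z
(F(1450) + V(-288, -1821))/(4668094 - 2153956) = ((2174440 + 1450² + 2975*1450) + 8*(-288))/(4668094 - 2153956) = ((2174440 + 2102500 + 4313750) - 2304)/2514138 = (8590690 - 2304)*(1/2514138) = 8588386*(1/2514138) = 4294193/1257069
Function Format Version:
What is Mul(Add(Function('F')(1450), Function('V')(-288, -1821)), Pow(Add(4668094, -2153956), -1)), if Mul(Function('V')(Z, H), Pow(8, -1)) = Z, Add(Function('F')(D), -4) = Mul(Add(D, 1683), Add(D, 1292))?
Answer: Rational(4294193, 1257069) ≈ 3.4160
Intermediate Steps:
Function('F')(D) = Add(4, Mul(Add(1292, D), Add(1683, D))) (Function('F')(D) = Add(4, Mul(Add(D, 1683), Add(D, 1292))) = Add(4, Mul(Add(1683, D), Add(1292, D))) = Add(4, Mul(Add(1292, D), Add(1683, D))))
Function('V')(Z, H) = Mul(8, Z)
Mul(Add(Function('F')(1450), Function('V')(-288, -1821)), Pow(Add(4668094, -2153956), -1)) = Mul(Add(Add(2174440, Pow(1450, 2), Mul(2975, 1450)), Mul(8, -288)), Pow(Add(4668094, -2153956), -1)) = Mul(Add(Add(2174440, 2102500, 4313750), -2304), Pow(2514138, -1)) = Mul(Add(8590690, -2304), Rational(1, 2514138)) = Mul(8588386, Rational(1, 2514138)) = Rational(4294193, 1257069)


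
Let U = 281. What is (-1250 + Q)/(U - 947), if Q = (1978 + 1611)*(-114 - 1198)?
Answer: 785003/111 ≈ 7072.1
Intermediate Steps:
Q = -4708768 (Q = 3589*(-1312) = -4708768)
(-1250 + Q)/(U - 947) = (-1250 - 4708768)/(281 - 947) = -4710018/(-666) = -4710018*(-1/666) = 785003/111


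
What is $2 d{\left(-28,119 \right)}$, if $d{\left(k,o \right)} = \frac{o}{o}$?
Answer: $2$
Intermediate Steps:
$d{\left(k,o \right)} = 1$
$2 d{\left(-28,119 \right)} = 2 \cdot 1 = 2$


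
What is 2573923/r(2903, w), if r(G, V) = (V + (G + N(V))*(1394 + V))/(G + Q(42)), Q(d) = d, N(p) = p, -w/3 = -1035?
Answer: 7580203235/27033097 ≈ 280.40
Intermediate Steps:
w = 3105 (w = -3*(-1035) = 3105)
r(G, V) = (V + (1394 + V)*(G + V))/(42 + G) (r(G, V) = (V + (G + V)*(1394 + V))/(G + 42) = (V + (1394 + V)*(G + V))/(42 + G))
2573923/r(2903, w) = 2573923/(((3105² + 1394*2903 + 1395*3105 + 2903*3105)/(42 + 2903))) = 2573923/(((9641025 + 4046782 + 4331475 + 9013815)/2945)) = 2573923/(((1/2945)*27033097)) = 2573923/(27033097/2945) = 2573923*(2945/27033097) = 7580203235/27033097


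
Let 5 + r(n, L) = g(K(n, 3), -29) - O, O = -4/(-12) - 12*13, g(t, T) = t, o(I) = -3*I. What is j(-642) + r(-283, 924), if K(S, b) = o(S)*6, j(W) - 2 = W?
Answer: 13814/3 ≈ 4604.7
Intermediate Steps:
j(W) = 2 + W
K(S, b) = -18*S (K(S, b) = -3*S*6 = -18*S)
O = -467/3 (O = -4*(-1/12) - 156 = ⅓ - 156 = -467/3 ≈ -155.67)
r(n, L) = 452/3 - 18*n (r(n, L) = -5 + (-18*n - 1*(-467/3)) = -5 + (-18*n + 467/3) = -5 + (467/3 - 18*n) = 452/3 - 18*n)
j(-642) + r(-283, 924) = (2 - 642) + (452/3 - 18*(-283)) = -640 + (452/3 + 5094) = -640 + 15734/3 = 13814/3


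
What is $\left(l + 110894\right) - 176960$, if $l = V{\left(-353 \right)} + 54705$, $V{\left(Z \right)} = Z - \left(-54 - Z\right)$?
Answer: $-12013$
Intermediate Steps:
$V{\left(Z \right)} = 54 + 2 Z$ ($V{\left(Z \right)} = Z + \left(54 + Z\right) = 54 + 2 Z$)
$l = 54053$ ($l = \left(54 + 2 \left(-353\right)\right) + 54705 = \left(54 - 706\right) + 54705 = -652 + 54705 = 54053$)
$\left(l + 110894\right) - 176960 = \left(54053 + 110894\right) - 176960 = 164947 - 176960 = -12013$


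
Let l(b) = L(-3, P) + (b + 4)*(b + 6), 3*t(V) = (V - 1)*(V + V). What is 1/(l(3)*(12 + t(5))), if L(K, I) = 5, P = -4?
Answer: 3/5168 ≈ 0.00058050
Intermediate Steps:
t(V) = 2*V*(-1 + V)/3 (t(V) = ((V - 1)*(V + V))/3 = ((-1 + V)*(2*V))/3 = (2*V*(-1 + V))/3 = 2*V*(-1 + V)/3)
l(b) = 5 + (4 + b)*(6 + b) (l(b) = 5 + (b + 4)*(b + 6) = 5 + (4 + b)*(6 + b))
1/(l(3)*(12 + t(5))) = 1/((29 + 3² + 10*3)*(12 + (⅔)*5*(-1 + 5))) = 1/((29 + 9 + 30)*(12 + (⅔)*5*4)) = 1/(68*(12 + 40/3)) = 1/(68*(76/3)) = 1/(5168/3) = 3/5168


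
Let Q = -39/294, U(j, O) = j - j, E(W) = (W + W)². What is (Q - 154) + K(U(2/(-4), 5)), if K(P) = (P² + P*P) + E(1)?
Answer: -14713/98 ≈ -150.13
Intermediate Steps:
E(W) = 4*W² (E(W) = (2*W)² = 4*W²)
U(j, O) = 0
K(P) = 4 + 2*P² (K(P) = (P² + P*P) + 4*1² = (P² + P²) + 4*1 = 2*P² + 4 = 4 + 2*P²)
Q = -13/98 (Q = -39*1/294 = -13/98 ≈ -0.13265)
(Q - 154) + K(U(2/(-4), 5)) = (-13/98 - 154) + (4 + 2*0²) = -15105/98 + (4 + 2*0) = -15105/98 + (4 + 0) = -15105/98 + 4 = -14713/98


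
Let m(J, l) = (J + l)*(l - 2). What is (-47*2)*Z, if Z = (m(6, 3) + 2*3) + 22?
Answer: -3478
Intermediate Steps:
m(J, l) = (-2 + l)*(J + l) (m(J, l) = (J + l)*(-2 + l) = (-2 + l)*(J + l))
Z = 37 (Z = ((3**2 - 2*6 - 2*3 + 6*3) + 2*3) + 22 = ((9 - 12 - 6 + 18) + 6) + 22 = (9 + 6) + 22 = 15 + 22 = 37)
(-47*2)*Z = -47*2*37 = -94*37 = -3478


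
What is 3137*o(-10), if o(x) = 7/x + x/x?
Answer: 9411/10 ≈ 941.10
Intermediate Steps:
o(x) = 1 + 7/x (o(x) = 7/x + 1 = 1 + 7/x)
3137*o(-10) = 3137*((7 - 10)/(-10)) = 3137*(-⅒*(-3)) = 3137*(3/10) = 9411/10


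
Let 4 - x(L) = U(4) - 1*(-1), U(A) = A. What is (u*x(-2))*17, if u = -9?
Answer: 153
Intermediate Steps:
x(L) = -1 (x(L) = 4 - (4 - 1*(-1)) = 4 - (4 + 1) = 4 - 1*5 = 4 - 5 = -1)
(u*x(-2))*17 = -9*(-1)*17 = 9*17 = 153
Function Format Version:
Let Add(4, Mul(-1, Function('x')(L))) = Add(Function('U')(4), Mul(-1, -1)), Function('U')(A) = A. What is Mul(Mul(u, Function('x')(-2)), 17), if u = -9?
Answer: 153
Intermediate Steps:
Function('x')(L) = -1 (Function('x')(L) = Add(4, Mul(-1, Add(4, Mul(-1, -1)))) = Add(4, Mul(-1, Add(4, 1))) = Add(4, Mul(-1, 5)) = Add(4, -5) = -1)
Mul(Mul(u, Function('x')(-2)), 17) = Mul(Mul(-9, -1), 17) = Mul(9, 17) = 153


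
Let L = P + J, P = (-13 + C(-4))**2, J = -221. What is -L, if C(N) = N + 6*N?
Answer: -1460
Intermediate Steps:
C(N) = 7*N
P = 1681 (P = (-13 + 7*(-4))**2 = (-13 - 28)**2 = (-41)**2 = 1681)
L = 1460 (L = 1681 - 221 = 1460)
-L = -1*1460 = -1460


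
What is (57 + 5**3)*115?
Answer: 20930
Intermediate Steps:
(57 + 5**3)*115 = (57 + 125)*115 = 182*115 = 20930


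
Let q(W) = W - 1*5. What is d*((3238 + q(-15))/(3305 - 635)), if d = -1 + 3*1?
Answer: 3218/1335 ≈ 2.4105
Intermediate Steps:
q(W) = -5 + W (q(W) = W - 5 = -5 + W)
d = 2 (d = -1 + 3 = 2)
d*((3238 + q(-15))/(3305 - 635)) = 2*((3238 + (-5 - 15))/(3305 - 635)) = 2*((3238 - 20)/2670) = 2*(3218*(1/2670)) = 2*(1609/1335) = 3218/1335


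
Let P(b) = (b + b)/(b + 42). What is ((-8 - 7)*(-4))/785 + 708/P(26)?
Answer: 1889808/2041 ≈ 925.92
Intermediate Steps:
P(b) = 2*b/(42 + b) (P(b) = (2*b)/(42 + b) = 2*b/(42 + b))
((-8 - 7)*(-4))/785 + 708/P(26) = ((-8 - 7)*(-4))/785 + 708/((2*26/(42 + 26))) = -15*(-4)*(1/785) + 708/((2*26/68)) = 60*(1/785) + 708/((2*26*(1/68))) = 12/157 + 708/(13/17) = 12/157 + 708*(17/13) = 12/157 + 12036/13 = 1889808/2041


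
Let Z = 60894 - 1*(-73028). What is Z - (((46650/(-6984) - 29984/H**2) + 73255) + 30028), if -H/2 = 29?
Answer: 30008516555/978924 ≈ 30655.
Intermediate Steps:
H = -58 (H = -2*29 = -58)
Z = 133922 (Z = 60894 + 73028 = 133922)
Z - (((46650/(-6984) - 29984/H**2) + 73255) + 30028) = 133922 - (((46650/(-6984) - 29984/((-58)**2)) + 73255) + 30028) = 133922 - (((46650*(-1/6984) - 29984/3364) + 73255) + 30028) = 133922 - (((-7775/1164 - 29984*1/3364) + 73255) + 30028) = 133922 - (((-7775/1164 - 7496/841) + 73255) + 30028) = 133922 - ((-15264119/978924 + 73255) + 30028) = 133922 - (71695813501/978924 + 30028) = 133922 - 1*101090943373/978924 = 133922 - 101090943373/978924 = 30008516555/978924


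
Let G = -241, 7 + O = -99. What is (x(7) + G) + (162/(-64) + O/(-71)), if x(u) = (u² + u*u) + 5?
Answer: -315895/2272 ≈ -139.04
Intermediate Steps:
O = -106 (O = -7 - 99 = -106)
x(u) = 5 + 2*u² (x(u) = (u² + u²) + 5 = 2*u² + 5 = 5 + 2*u²)
(x(7) + G) + (162/(-64) + O/(-71)) = ((5 + 2*7²) - 241) + (162/(-64) - 106/(-71)) = ((5 + 2*49) - 241) + (162*(-1/64) - 106*(-1/71)) = ((5 + 98) - 241) + (-81/32 + 106/71) = (103 - 241) - 2359/2272 = -138 - 2359/2272 = -315895/2272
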